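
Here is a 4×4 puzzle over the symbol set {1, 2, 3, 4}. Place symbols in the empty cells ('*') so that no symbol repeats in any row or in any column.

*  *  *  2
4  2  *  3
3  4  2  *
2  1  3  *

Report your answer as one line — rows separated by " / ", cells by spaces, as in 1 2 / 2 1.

1 3 4 2 / 4 2 1 3 / 3 4 2 1 / 2 1 3 4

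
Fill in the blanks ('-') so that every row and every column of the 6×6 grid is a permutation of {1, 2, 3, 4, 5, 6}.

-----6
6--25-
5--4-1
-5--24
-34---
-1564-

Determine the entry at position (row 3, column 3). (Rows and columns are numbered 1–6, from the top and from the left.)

2

(r2,c2) = 4
(r2,c6) = 3
(r6,c6) = 2
(r1,c2) = 2
(r2,c3) = 1
(r3,c2) = 6
(r3,c5) = 3
(r5,c6) = 5
(r6,c1) = 3
(r1,c3) = 3
(r1,c5) = 1
(r3,c3) = 2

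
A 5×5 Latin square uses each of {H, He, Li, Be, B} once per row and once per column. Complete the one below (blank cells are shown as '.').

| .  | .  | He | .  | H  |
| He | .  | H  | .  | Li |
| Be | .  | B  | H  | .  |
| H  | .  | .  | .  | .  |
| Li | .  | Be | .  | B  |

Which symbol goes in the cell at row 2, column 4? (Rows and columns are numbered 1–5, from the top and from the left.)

Be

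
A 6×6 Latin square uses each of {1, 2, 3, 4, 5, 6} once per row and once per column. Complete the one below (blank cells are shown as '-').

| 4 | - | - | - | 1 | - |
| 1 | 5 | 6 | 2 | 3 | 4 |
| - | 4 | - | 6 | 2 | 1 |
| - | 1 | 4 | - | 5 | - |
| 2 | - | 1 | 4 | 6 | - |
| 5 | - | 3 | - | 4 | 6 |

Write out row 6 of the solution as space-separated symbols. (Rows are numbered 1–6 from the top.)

5 2 3 1 4 6

(r3,c1): row 3 has {1,2,4,6}; column 1 has {1,2,4,5}, so it must be 3.
(r3,c3): row 3 has {1,2,3,4,6}; column 3 has {1,3,4,6}, so it must be 5.
(r4,c1): row 4 has {1,4,5}; column 1 has {1,2,3,4,5}, so it must be 6.
(r4,c4): row 4 has {1,4,5,6}; column 4 has {2,4,6}, so it must be 3.
(r4,c6): row 4 has {1,3,4,5,6}; column 6 has {1,4,6}, so it must be 2.
(r5,c2): row 5 has {1,2,4,6}; column 2 has {1,4,5}, so it must be 3.
(r5,c6): row 5 has {1,2,3,4,6}; column 6 has {1,2,4,6}, so it must be 5.
(r6,c2): row 6 has {3,4,5,6}; column 2 has {1,3,4,5}, so it must be 2.
(r6,c4): row 6 has {2,3,4,5,6}; column 4 has {2,3,4,6}, so it must be 1.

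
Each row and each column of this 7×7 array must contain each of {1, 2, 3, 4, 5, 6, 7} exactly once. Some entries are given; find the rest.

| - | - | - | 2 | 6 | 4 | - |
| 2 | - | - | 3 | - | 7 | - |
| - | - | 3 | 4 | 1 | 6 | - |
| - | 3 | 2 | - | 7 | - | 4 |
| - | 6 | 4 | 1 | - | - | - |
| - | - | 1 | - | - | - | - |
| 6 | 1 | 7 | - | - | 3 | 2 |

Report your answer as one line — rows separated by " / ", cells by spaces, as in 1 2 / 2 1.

1 7 5 2 6 4 3 / 2 4 6 3 5 7 1 / 7 2 3 4 1 6 5 / 5 3 2 6 7 1 4 / 3 6 4 1 2 5 7 / 4 5 1 7 3 2 6 / 6 1 7 5 4 3 2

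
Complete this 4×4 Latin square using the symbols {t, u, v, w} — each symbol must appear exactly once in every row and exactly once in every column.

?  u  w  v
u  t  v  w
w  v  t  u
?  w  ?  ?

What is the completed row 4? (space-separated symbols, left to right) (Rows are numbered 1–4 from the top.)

v w u t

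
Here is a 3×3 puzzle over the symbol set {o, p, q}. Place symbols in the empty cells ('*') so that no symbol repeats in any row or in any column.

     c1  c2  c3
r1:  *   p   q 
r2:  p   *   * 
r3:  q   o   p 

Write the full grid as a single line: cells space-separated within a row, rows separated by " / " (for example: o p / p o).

(r1,c1) = o
(r2,c2) = q
(r2,c3) = o

o p q / p q o / q o p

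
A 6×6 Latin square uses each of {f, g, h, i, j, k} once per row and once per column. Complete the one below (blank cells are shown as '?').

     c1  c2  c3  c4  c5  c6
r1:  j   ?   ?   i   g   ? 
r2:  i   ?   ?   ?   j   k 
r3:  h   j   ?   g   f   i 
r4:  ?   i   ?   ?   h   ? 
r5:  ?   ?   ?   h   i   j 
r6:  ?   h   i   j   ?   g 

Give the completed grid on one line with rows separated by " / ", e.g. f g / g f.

j k f i g h / i g h f j k / h j k g f i / g i j k h f / k f g h i j / f h i j k g

(r2,c4) = f
(r3,c3) = k
(r4,c4) = k
(r4,c6) = f
(r6,c5) = k
(r1,c6) = h
(r2,c2) = g
(r2,c3) = h
(r4,c1) = g
(r4,c3) = j
(r6,c1) = f
(r1,c3) = f
(r5,c1) = k
(r5,c2) = f
(r5,c3) = g
(r1,c2) = k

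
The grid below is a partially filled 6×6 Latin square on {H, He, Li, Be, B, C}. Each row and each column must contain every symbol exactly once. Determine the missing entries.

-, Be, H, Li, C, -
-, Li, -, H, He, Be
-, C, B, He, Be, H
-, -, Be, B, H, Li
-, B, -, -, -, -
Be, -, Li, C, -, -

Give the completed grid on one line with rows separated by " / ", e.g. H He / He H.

At row 2, column 3: row 2 has {H,He,Li,Be}; column 3 has {H,Li,Be,B}; that leaves C.
At row 3, column 1: row 3 has {H,He,Be,B,C}; column 1 has {Be}; that leaves Li.
At row 4, column 2: row 4 has {H,Li,Be,B}; column 2 has {Li,Be,B,C}; that leaves He.
At row 5, column 3: row 5 has {B}; column 3 has {H,Li,Be,B,C}; that leaves He.
At row 5, column 4: row 5 has {He,B}; column 4 has {H,He,Li,B,C}; that leaves Be.
At row 5, column 5: row 5 has {He,Be,B}; column 5 has {H,He,Be,C}; that leaves Li.
At row 5, column 6: row 5 has {He,Li,Be,B}; column 6 has {H,Li,Be}; that leaves C.
At row 6, column 2: row 6 has {Li,Be,C}; column 2 has {He,Li,Be,B,C}; that leaves H.
At row 6, column 5: row 6 has {H,Li,Be,C}; column 5 has {H,He,Li,Be,C}; that leaves B.
At row 6, column 6: row 6 has {H,Li,Be,B,C}; column 6 has {H,Li,Be,C}; that leaves He.
At row 1, column 6: row 1 has {H,Li,Be,C}; column 6 has {H,He,Li,Be,C}; that leaves B.
At row 2, column 1: row 2 has {H,He,Li,Be,C}; column 1 has {Li,Be}; that leaves B.
At row 4, column 1: row 4 has {H,He,Li,Be,B}; column 1 has {Li,Be,B}; that leaves C.
At row 5, column 1: row 5 has {He,Li,Be,B,C}; column 1 has {Li,Be,B,C}; that leaves H.
At row 1, column 1: row 1 has {H,Li,Be,B,C}; column 1 has {H,Li,Be,B,C}; that leaves He.

He Be H Li C B / B Li C H He Be / Li C B He Be H / C He Be B H Li / H B He Be Li C / Be H Li C B He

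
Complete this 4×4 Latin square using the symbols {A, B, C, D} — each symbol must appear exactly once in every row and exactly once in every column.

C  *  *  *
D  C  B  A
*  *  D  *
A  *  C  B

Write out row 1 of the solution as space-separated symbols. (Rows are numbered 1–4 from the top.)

row 1 has {C}; column 3 has {B,C,D} — only A is left for (r1,c3).
row 1 has {A,C}; column 4 has {A,B} — only D is left for (r1,c4).
row 3 has {D}; column 1 has {A,C,D} — only B is left for (r3,c1).
row 3 has {B,D}; column 2 has {C} — only A is left for (r3,c2).
row 3 has {A,B,D}; column 4 has {A,B,D} — only C is left for (r3,c4).
row 4 has {A,B,C}; column 2 has {A,C} — only D is left for (r4,c2).
row 1 has {A,C,D}; column 2 has {A,C,D} — only B is left for (r1,c2).

C B A D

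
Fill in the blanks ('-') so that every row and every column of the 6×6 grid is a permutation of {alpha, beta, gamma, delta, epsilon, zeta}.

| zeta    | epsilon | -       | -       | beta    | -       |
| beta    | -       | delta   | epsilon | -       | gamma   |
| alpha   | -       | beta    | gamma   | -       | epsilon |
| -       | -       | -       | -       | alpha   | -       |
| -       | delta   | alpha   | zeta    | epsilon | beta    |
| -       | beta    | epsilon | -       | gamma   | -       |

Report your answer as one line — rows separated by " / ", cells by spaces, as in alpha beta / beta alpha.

zeta epsilon gamma delta beta alpha / beta alpha delta epsilon zeta gamma / alpha zeta beta gamma delta epsilon / epsilon gamma zeta beta alpha delta / gamma delta alpha zeta epsilon beta / delta beta epsilon alpha gamma zeta

row 1 has {beta,epsilon,zeta}; column 3 has {alpha,beta,delta,epsilon} — only gamma is left for (r1,c3).
row 2 has {beta,gamma,delta,epsilon}; column 5 has {alpha,beta,gamma,epsilon} — only zeta is left for (r2,c5).
row 3 has {alpha,beta,gamma,epsilon}; column 2 has {beta,delta,epsilon} — only zeta is left for (r3,c2).
row 3 has {alpha,beta,gamma,epsilon,zeta}; column 5 has {alpha,beta,gamma,epsilon,zeta} — only delta is left for (r3,c5).
row 4 has {alpha}; column 2 has {beta,delta,epsilon,zeta} — only gamma is left for (r4,c2).
row 4 has {alpha,gamma}; column 3 has {alpha,beta,gamma,delta,epsilon} — only zeta is left for (r4,c3).
row 4 has {alpha,gamma,zeta}; column 6 has {beta,gamma,epsilon} — only delta is left for (r4,c6).
row 5 has {alpha,beta,delta,epsilon,zeta}; column 1 has {alpha,beta,zeta} — only gamma is left for (r5,c1).
row 6 has {beta,gamma,epsilon}; column 1 has {alpha,beta,gamma,zeta} — only delta is left for (r6,c1).
row 6 has {beta,gamma,delta,epsilon}; column 4 has {gamma,epsilon,zeta} — only alpha is left for (r6,c4).
row 6 has {alpha,beta,gamma,delta,epsilon}; column 6 has {beta,gamma,delta,epsilon} — only zeta is left for (r6,c6).
row 1 has {beta,gamma,epsilon,zeta}; column 4 has {alpha,gamma,epsilon,zeta} — only delta is left for (r1,c4).
row 1 has {beta,gamma,delta,epsilon,zeta}; column 6 has {beta,gamma,delta,epsilon,zeta} — only alpha is left for (r1,c6).
row 2 has {beta,gamma,delta,epsilon,zeta}; column 2 has {beta,gamma,delta,epsilon,zeta} — only alpha is left for (r2,c2).
row 4 has {alpha,gamma,delta,zeta}; column 1 has {alpha,beta,gamma,delta,zeta} — only epsilon is left for (r4,c1).
row 4 has {alpha,gamma,delta,epsilon,zeta}; column 4 has {alpha,gamma,delta,epsilon,zeta} — only beta is left for (r4,c4).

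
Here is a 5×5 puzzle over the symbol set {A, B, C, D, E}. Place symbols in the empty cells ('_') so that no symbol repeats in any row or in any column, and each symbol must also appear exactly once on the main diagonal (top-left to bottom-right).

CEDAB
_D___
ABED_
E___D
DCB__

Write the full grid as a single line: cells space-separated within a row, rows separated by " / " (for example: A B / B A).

C E D A B / B D A C E / A B E D C / E A C B D / D C B E A

(r2,c1): row 2 has {D}; column 1 has {A,C,D,E}, so it must be B.
(r3,c5): row 3 has {A,B,D,E}; column 5 has {B,D}, so it must be C.
(r4,c2): row 4 has {D,E}; column 2 has {B,C,D,E}, so it must be A.
(r4,c3): row 4 has {A,D,E}; column 3 has {B,D,E}, so it must be C.
(r4,c4): row 4 has {A,C,D,E}; column 4 has {A,D}; the diagonal has {C,D,E}, so it must be B.
(r5,c4): row 5 has {B,C,D}; column 4 has {A,B,D}, so it must be E.
(r5,c5): row 5 has {B,C,D,E}; column 5 has {B,C,D}; the diagonal has {B,C,D,E}, so it must be A.
(r2,c3): row 2 has {B,D}; column 3 has {B,C,D,E}, so it must be A.
(r2,c4): row 2 has {A,B,D}; column 4 has {A,B,D,E}, so it must be C.
(r2,c5): row 2 has {A,B,C,D}; column 5 has {A,B,C,D}, so it must be E.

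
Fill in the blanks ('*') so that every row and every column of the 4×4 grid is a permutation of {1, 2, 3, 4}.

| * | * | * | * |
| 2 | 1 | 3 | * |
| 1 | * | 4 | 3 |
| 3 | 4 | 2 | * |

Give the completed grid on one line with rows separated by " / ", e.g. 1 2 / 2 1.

4 3 1 2 / 2 1 3 4 / 1 2 4 3 / 3 4 2 1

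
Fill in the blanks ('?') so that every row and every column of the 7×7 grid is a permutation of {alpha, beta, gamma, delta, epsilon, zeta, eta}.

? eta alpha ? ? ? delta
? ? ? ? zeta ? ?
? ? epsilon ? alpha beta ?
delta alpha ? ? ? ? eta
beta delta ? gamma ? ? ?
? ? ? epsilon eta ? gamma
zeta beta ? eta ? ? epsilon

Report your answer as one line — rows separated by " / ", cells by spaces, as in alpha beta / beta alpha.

epsilon eta alpha zeta beta gamma delta / gamma epsilon delta alpha zeta eta beta / eta gamma epsilon delta alpha beta zeta / delta alpha zeta beta gamma epsilon eta / beta delta eta gamma epsilon zeta alpha / alpha zeta beta epsilon eta delta gamma / zeta beta gamma eta delta alpha epsilon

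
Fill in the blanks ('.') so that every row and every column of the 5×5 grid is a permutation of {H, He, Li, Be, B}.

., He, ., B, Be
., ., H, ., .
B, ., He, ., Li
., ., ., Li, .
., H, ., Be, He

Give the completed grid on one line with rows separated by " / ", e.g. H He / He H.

(r1,c3): row 1 has {He,Be,B}; column 3 has {H,He}, so it must be Li.
(r2,c4): row 2 has {H}; column 4 has {Li,Be,B}, so it must be He.
(r2,c5): row 2 has {H,He}; column 5 has {He,Li,Be}, so it must be B.
(r3,c2): row 3 has {He,Li,B}; column 2 has {H,He}, so it must be Be.
(r3,c4): row 3 has {He,Li,Be,B}; column 4 has {He,Li,Be,B}, so it must be H.
(r4,c2): row 4 has {Li}; column 2 has {H,He,Be}, so it must be B.
(r4,c3): row 4 has {Li,B}; column 3 has {H,He,Li}, so it must be Be.
(r4,c5): row 4 has {Li,Be,B}; column 5 has {He,Li,Be,B}, so it must be H.
(r5,c1): row 5 has {H,He,Be}; column 1 has {B}, so it must be Li.
(r5,c3): row 5 has {H,He,Li,Be}; column 3 has {H,He,Li,Be}, so it must be B.
(r1,c1): row 1 has {He,Li,Be,B}; column 1 has {Li,B}, so it must be H.
(r2,c1): row 2 has {H,He,B}; column 1 has {H,Li,B}, so it must be Be.
(r2,c2): row 2 has {H,He,Be,B}; column 2 has {H,He,Be,B}, so it must be Li.
(r4,c1): row 4 has {H,Li,Be,B}; column 1 has {H,Li,Be,B}, so it must be He.

H He Li B Be / Be Li H He B / B Be He H Li / He B Be Li H / Li H B Be He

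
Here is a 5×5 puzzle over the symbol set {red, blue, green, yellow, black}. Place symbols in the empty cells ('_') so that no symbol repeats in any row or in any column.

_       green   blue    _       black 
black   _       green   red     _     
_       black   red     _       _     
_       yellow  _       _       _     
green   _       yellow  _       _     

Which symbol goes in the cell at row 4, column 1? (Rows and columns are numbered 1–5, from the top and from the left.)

blue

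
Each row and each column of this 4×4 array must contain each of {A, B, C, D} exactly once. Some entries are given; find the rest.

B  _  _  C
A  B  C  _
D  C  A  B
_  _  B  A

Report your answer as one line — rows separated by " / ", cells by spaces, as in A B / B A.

B A D C / A B C D / D C A B / C D B A

Cell (r1,c3): row 1 has {B,C}; column 3 has {A,B,C} → D.
Cell (r2,c4): row 2 has {A,B,C}; column 4 has {A,B,C} → D.
Cell (r4,c1): row 4 has {A,B}; column 1 has {A,B,D} → C.
Cell (r4,c2): row 4 has {A,B,C}; column 2 has {B,C} → D.
Cell (r1,c2): row 1 has {B,C,D}; column 2 has {B,C,D} → A.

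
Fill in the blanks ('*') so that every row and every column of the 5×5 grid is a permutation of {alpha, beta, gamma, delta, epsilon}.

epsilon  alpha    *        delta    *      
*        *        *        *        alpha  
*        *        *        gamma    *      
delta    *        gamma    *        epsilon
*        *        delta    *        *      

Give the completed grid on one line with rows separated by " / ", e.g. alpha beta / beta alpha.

(r1,c3) = beta
(r1,c5) = gamma
(r2,c3) = epsilon
(r2,c4) = beta
(r3,c3) = alpha
(r4,c2) = beta
(r4,c4) = alpha
(r5,c4) = epsilon
(r5,c5) = beta
(r2,c1) = gamma
(r2,c2) = delta
(r3,c1) = beta
(r3,c2) = epsilon
(r3,c5) = delta
(r5,c1) = alpha
(r5,c2) = gamma

epsilon alpha beta delta gamma / gamma delta epsilon beta alpha / beta epsilon alpha gamma delta / delta beta gamma alpha epsilon / alpha gamma delta epsilon beta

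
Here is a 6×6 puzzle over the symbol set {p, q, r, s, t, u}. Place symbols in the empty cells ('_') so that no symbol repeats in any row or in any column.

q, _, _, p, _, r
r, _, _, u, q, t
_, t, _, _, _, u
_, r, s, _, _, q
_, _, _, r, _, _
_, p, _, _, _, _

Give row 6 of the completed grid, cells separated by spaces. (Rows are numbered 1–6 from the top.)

t p r q u s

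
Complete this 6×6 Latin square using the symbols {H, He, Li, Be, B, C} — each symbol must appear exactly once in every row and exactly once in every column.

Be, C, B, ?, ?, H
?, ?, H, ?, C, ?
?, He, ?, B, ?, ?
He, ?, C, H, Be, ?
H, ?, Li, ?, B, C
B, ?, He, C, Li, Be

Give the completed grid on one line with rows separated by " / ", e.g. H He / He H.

row 1 has {H,Be,B,C}; column 5 has {Li,Be,B,C} — only He is left for (r1,c5).
row 2 has {H,C}; column 1 has {H,He,Be,B} — only Li is left for (r2,c1).
row 3 has {He,B}; column 1 has {H,He,Li,Be,B} — only C is left for (r3,c1).
row 3 has {He,B,C}; column 3 has {H,He,Li,B,C} — only Be is left for (r3,c3).
row 3 has {He,Be,B,C}; column 5 has {He,Li,Be,B,C} — only H is left for (r3,c5).
row 3 has {H,He,Be,B,C}; column 6 has {H,Be,C} — only Li is left for (r3,c6).
row 4 has {H,He,Be,C}; column 6 has {H,Li,Be,C} — only B is left for (r4,c6).
row 5 has {H,Li,B,C}; column 2 has {He,C} — only Be is left for (r5,c2).
row 5 has {H,Li,Be,B,C}; column 4 has {H,B,C} — only He is left for (r5,c4).
row 6 has {He,Li,Be,B,C}; column 2 has {He,Be,C} — only H is left for (r6,c2).
row 1 has {H,He,Be,B,C}; column 4 has {H,He,B,C} — only Li is left for (r1,c4).
row 2 has {H,Li,C}; column 2 has {H,He,Be,C} — only B is left for (r2,c2).
row 2 has {H,Li,B,C}; column 4 has {H,He,Li,B,C} — only Be is left for (r2,c4).
row 2 has {H,Li,Be,B,C}; column 6 has {H,Li,Be,B,C} — only He is left for (r2,c6).
row 4 has {H,He,Be,B,C}; column 2 has {H,He,Be,B,C} — only Li is left for (r4,c2).

Be C B Li He H / Li B H Be C He / C He Be B H Li / He Li C H Be B / H Be Li He B C / B H He C Li Be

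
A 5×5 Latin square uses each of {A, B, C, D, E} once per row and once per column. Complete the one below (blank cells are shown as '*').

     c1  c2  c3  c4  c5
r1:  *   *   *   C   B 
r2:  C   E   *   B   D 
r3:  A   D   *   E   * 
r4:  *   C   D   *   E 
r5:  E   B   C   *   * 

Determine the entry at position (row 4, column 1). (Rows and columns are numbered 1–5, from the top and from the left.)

B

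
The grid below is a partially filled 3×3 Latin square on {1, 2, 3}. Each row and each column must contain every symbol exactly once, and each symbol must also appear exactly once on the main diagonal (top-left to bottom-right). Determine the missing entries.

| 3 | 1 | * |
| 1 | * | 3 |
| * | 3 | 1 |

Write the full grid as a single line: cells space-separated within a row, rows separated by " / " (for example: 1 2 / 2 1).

3 1 2 / 1 2 3 / 2 3 1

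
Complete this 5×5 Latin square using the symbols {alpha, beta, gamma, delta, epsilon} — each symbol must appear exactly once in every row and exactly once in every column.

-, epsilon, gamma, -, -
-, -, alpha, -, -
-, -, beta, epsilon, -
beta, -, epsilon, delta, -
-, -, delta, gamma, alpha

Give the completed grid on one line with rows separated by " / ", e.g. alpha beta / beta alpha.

delta epsilon gamma alpha beta / gamma delta alpha beta epsilon / alpha gamma beta epsilon delta / beta alpha epsilon delta gamma / epsilon beta delta gamma alpha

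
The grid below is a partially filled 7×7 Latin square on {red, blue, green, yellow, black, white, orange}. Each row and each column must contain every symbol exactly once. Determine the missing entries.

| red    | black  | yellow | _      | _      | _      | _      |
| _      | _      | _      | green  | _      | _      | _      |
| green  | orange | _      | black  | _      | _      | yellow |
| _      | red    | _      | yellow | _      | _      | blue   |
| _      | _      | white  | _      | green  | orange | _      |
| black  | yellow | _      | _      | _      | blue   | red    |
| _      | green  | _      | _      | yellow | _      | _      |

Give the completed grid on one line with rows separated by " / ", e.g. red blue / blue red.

red black yellow orange blue white green / blue white black green red yellow orange / green orange blue black white red yellow / white red orange yellow black green blue / yellow blue white red green orange black / black yellow green white orange blue red / orange green red blue yellow black white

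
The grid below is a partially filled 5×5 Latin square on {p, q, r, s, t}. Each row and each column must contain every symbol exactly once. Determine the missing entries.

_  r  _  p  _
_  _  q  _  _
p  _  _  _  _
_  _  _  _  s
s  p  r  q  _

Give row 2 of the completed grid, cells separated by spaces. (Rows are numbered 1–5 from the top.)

r s q t p

row 5 has {p,q,r,s}; column 5 has {s} — only t is left for (r5,c5).
row 1 has {p,r}; column 5 has {s,t} — only q is left for (r1,c5).
row 3 has {p}; column 5 has {q,s,t} — only r is left for (r3,c5).
row 1 has {p,q,r}; column 1 has {p,s} — only t is left for (r1,c1).
row 1 has {p,q,r,t}; column 3 has {q,r} — only s is left for (r1,c3).
row 2 has {q}; column 1 has {p,s,t} — only r is left for (r2,c1).
row 2 has {q,r}; column 5 has {q,r,s,t} — only p is left for (r2,c5).
row 3 has {p,r}; column 3 has {q,r,s} — only t is left for (r3,c3).
row 3 has {p,r,t}; column 4 has {p,q} — only s is left for (r3,c4).
row 4 has {s}; column 1 has {p,r,s,t} — only q is left for (r4,c1).
row 4 has {q,s}; column 2 has {p,r} — only t is left for (r4,c2).
row 4 has {q,s,t}; column 3 has {q,r,s,t} — only p is left for (r4,c3).
row 4 has {p,q,s,t}; column 4 has {p,q,s} — only r is left for (r4,c4).
row 2 has {p,q,r}; column 2 has {p,r,t} — only s is left for (r2,c2).
row 2 has {p,q,r,s}; column 4 has {p,q,r,s} — only t is left for (r2,c4).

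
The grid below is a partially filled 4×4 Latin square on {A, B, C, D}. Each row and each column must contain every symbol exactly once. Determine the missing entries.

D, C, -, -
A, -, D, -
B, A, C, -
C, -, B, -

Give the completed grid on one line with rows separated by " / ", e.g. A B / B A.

D C A B / A B D C / B A C D / C D B A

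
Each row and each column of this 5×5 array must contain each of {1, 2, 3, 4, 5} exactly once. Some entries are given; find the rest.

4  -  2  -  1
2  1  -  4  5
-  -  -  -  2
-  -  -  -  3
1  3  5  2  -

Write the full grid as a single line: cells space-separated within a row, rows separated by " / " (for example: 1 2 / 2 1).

Cell (r1,c2): row 1 has {1,2,4}; column 2 has {1,3} → 5.
Cell (r1,c4): row 1 has {1,2,4,5}; column 4 has {2,4} → 3.
Cell (r2,c3): row 2 has {1,2,4,5}; column 3 has {2,5} → 3.
Cell (r3,c2): row 3 has {2}; column 2 has {1,3,5} → 4.
Cell (r3,c3): row 3 has {2,4}; column 3 has {2,3,5} → 1.
Cell (r3,c4): row 3 has {1,2,4}; column 4 has {2,3,4} → 5.
Cell (r4,c1): row 4 has {3}; column 1 has {1,2,4} → 5.
Cell (r4,c2): row 4 has {3,5}; column 2 has {1,3,4,5} → 2.
Cell (r4,c3): row 4 has {2,3,5}; column 3 has {1,2,3,5} → 4.
Cell (r4,c4): row 4 has {2,3,4,5}; column 4 has {2,3,4,5} → 1.
Cell (r5,c5): row 5 has {1,2,3,5}; column 5 has {1,2,3,5} → 4.
Cell (r3,c1): row 3 has {1,2,4,5}; column 1 has {1,2,4,5} → 3.

4 5 2 3 1 / 2 1 3 4 5 / 3 4 1 5 2 / 5 2 4 1 3 / 1 3 5 2 4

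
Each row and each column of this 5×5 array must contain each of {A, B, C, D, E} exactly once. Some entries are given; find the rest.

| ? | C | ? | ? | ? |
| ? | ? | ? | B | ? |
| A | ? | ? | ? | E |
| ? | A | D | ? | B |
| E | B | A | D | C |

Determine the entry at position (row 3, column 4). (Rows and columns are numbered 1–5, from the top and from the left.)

(r3,c2) = D
(r3,c4) = C

C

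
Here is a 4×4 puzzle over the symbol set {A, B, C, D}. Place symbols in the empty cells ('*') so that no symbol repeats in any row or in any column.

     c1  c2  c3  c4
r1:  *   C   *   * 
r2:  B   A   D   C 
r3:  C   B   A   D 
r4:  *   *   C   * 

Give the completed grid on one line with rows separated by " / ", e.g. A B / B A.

D C B A / B A D C / C B A D / A D C B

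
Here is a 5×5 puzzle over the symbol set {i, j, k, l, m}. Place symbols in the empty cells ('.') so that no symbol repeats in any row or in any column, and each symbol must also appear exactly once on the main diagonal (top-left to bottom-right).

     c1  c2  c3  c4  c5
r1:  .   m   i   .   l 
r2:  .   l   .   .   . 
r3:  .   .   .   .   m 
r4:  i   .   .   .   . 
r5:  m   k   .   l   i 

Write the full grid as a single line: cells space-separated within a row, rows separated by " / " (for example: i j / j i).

j m i k l / k l m i j / l i k j m / i j l m k / m k j l i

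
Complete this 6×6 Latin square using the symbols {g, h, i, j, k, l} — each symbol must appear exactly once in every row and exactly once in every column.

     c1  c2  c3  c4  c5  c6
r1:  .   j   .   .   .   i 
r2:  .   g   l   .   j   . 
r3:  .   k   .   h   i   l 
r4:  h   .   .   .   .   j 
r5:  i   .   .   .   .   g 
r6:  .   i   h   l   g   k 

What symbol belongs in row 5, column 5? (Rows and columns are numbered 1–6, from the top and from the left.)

l

row 2 has {g,j,l}; column 1 has {h,i} — only k is left for (r2,c1).
row 2 has {g,j,k,l}; column 4 has {h,l} — only i is left for (r2,c4).
row 2 has {g,i,j,k,l}; column 6 has {g,i,j,k,l} — only h is left for (r2,c6).
row 4 has {h,j}; column 2 has {g,i,j,k} — only l is left for (r4,c2).
row 4 has {h,j,l}; column 5 has {g,i,j} — only k is left for (r4,c5).
row 5 has {g,i}; column 2 has {g,i,j,k,l} — only h is left for (r5,c2).
row 5 has {g,h,i}; column 5 has {g,i,j,k} — only l is left for (r5,c5).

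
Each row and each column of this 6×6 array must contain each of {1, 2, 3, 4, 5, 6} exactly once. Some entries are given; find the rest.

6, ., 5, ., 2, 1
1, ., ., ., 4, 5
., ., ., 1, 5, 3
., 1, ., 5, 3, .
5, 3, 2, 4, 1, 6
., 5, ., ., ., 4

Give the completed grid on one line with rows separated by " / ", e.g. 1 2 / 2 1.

(r1,c2) = 4
(r1,c4) = 3
(r4,c6) = 2
(r6,c5) = 6
(r4,c1) = 4
(r4,c3) = 6
(r6,c4) = 2
(r2,c3) = 3
(r2,c4) = 6
(r3,c1) = 2
(r3,c2) = 6
(r3,c3) = 4
(r6,c1) = 3
(r6,c3) = 1
(r2,c2) = 2

6 4 5 3 2 1 / 1 2 3 6 4 5 / 2 6 4 1 5 3 / 4 1 6 5 3 2 / 5 3 2 4 1 6 / 3 5 1 2 6 4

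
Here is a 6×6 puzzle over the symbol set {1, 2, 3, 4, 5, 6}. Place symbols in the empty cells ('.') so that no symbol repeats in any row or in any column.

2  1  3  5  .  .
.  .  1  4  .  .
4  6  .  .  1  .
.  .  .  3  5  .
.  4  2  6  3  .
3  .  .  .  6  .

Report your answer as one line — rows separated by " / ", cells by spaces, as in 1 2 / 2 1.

(r1,c5) = 4
(r1,c6) = 6
(r2,c5) = 2
(r3,c3) = 5
(r3,c4) = 2
(r3,c6) = 3
(r4,c2) = 2
(r6,c2) = 5
(r6,c3) = 4
(r6,c4) = 1
(r6,c6) = 2
(r2,c2) = 3
(r2,c6) = 5
(r4,c3) = 6
(r5,c6) = 1
(r2,c1) = 6
(r4,c1) = 1
(r4,c6) = 4
(r5,c1) = 5

2 1 3 5 4 6 / 6 3 1 4 2 5 / 4 6 5 2 1 3 / 1 2 6 3 5 4 / 5 4 2 6 3 1 / 3 5 4 1 6 2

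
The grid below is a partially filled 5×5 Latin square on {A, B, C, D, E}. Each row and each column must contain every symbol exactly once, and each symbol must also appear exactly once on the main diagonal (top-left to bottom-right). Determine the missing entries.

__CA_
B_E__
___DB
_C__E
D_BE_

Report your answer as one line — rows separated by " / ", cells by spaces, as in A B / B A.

E B C A D / B D E C A / C E A D B / A C D B E / D A B E C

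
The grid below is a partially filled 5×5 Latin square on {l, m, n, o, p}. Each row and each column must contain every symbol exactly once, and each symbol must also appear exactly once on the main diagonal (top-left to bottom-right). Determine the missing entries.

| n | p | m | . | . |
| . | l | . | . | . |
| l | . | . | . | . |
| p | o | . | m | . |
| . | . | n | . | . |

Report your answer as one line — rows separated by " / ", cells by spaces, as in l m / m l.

(r4,c3) = l
(r4,c5) = n
(r5,c2) = m
(r3,c2) = n
(r5,c1) = o
(r5,c5) = p
(r2,c1) = m
(r2,c5) = o
(r3,c3) = o
(r3,c4) = p
(r3,c5) = m
(r5,c4) = l
(r1,c4) = o
(r1,c5) = l
(r2,c3) = p
(r2,c4) = n

n p m o l / m l p n o / l n o p m / p o l m n / o m n l p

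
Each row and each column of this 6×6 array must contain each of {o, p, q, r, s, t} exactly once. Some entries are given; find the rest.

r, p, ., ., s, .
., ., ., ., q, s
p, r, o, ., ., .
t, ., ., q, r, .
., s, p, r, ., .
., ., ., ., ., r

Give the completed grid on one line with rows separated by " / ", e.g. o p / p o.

r p q t s o / o t r p q s / p r o s t q / t o s q r p / q s p r o t / s q t o p r

Cell (r2,c1): row 2 has {q,s}; column 1 has {p,r,t} → o.
Cell (r2,c2): row 2 has {o,q,s}; column 2 has {p,r,s} → t.
Cell (r2,c3): row 2 has {o,q,s,t}; column 3 has {o,p} → r.
Cell (r2,c4): row 2 has {o,q,r,s,t}; column 4 has {q,r} → p.
Cell (r3,c5): row 3 has {o,p,r}; column 5 has {q,r,s} → t.
Cell (r3,c6): row 3 has {o,p,r,t}; column 6 has {r,s} → q.
Cell (r4,c2): row 4 has {q,r,t}; column 2 has {p,r,s,t} → o.
Cell (r4,c3): row 4 has {o,q,r,t}; column 3 has {o,p,r} → s.
Cell (r4,c6): row 4 has {o,q,r,s,t}; column 6 has {q,r,s} → p.
Cell (r5,c1): row 5 has {p,r,s}; column 1 has {o,p,r,t} → q.
Cell (r5,c5): row 5 has {p,q,r,s}; column 5 has {q,r,s,t} → o.
Cell (r5,c6): row 5 has {o,p,q,r,s}; column 6 has {p,q,r,s} → t.
Cell (r6,c1): row 6 has {r}; column 1 has {o,p,q,r,t} → s.
Cell (r6,c2): row 6 has {r,s}; column 2 has {o,p,r,s,t} → q.
Cell (r6,c3): row 6 has {q,r,s}; column 3 has {o,p,r,s} → t.
Cell (r6,c4): row 6 has {q,r,s,t}; column 4 has {p,q,r} → o.
Cell (r6,c5): row 6 has {o,q,r,s,t}; column 5 has {o,q,r,s,t} → p.
Cell (r1,c3): row 1 has {p,r,s}; column 3 has {o,p,r,s,t} → q.
Cell (r1,c4): row 1 has {p,q,r,s}; column 4 has {o,p,q,r} → t.
Cell (r1,c6): row 1 has {p,q,r,s,t}; column 6 has {p,q,r,s,t} → o.
Cell (r3,c4): row 3 has {o,p,q,r,t}; column 4 has {o,p,q,r,t} → s.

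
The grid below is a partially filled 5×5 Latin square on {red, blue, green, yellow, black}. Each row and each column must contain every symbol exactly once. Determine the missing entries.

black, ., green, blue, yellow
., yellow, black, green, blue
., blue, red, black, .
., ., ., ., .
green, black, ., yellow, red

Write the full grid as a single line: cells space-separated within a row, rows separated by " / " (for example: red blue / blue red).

row 1 has {blue,green,yellow,black}; column 2 has {blue,yellow,black} — only red is left for (r1,c2).
row 2 has {blue,green,yellow,black}; column 1 has {green,black} — only red is left for (r2,c1).
row 3 has {red,blue,black}; column 1 has {red,green,black} — only yellow is left for (r3,c1).
row 3 has {red,blue,yellow,black}; column 5 has {red,blue,yellow} — only green is left for (r3,c5).
row 4 is empty so far; column 1 has {red,green,yellow,black} — only blue is left for (r4,c1).
row 4 has {blue}; column 2 has {red,blue,yellow,black} — only green is left for (r4,c2).
row 4 has {blue,green}; column 3 has {red,green,black} — only yellow is left for (r4,c3).
row 4 has {blue,green,yellow}; column 4 has {blue,green,yellow,black} — only red is left for (r4,c4).
row 4 has {red,blue,green,yellow}; column 5 has {red,blue,green,yellow} — only black is left for (r4,c5).
row 5 has {red,green,yellow,black}; column 3 has {red,green,yellow,black} — only blue is left for (r5,c3).

black red green blue yellow / red yellow black green blue / yellow blue red black green / blue green yellow red black / green black blue yellow red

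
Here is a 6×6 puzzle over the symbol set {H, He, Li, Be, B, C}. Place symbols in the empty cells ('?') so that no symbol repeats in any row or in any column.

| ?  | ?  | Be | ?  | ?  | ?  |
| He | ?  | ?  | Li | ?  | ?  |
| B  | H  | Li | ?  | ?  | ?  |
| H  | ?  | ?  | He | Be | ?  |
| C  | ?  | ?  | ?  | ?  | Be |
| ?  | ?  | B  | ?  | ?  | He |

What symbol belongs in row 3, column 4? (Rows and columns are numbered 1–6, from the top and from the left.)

Be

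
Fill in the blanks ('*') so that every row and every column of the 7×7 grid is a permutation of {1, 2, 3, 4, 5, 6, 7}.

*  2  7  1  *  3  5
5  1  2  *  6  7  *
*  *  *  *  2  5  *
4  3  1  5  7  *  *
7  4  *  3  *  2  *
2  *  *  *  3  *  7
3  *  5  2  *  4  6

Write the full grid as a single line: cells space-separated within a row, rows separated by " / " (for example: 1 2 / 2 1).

6 2 7 1 4 3 5 / 5 1 2 4 6 7 3 / 1 6 3 7 2 5 4 / 4 3 1 5 7 6 2 / 7 4 6 3 5 2 1 / 2 5 4 6 3 1 7 / 3 7 5 2 1 4 6

Cell (r1,c1): row 1 has {1,2,3,5,7}; column 1 has {2,3,4,5,7} → 6.
Cell (r1,c5): row 1 has {1,2,3,5,6,7}; column 5 has {2,3,6,7} → 4.
Cell (r2,c4): row 2 has {1,2,5,6,7}; column 4 has {1,2,3,5} → 4.
Cell (r2,c7): row 2 has {1,2,4,5,6,7}; column 7 has {5,6,7} → 3.
Cell (r3,c1): row 3 has {2,5}; column 1 has {2,3,4,5,6,7} → 1.
Cell (r3,c7): row 3 has {1,2,5}; column 7 has {3,5,6,7} → 4.
Cell (r4,c6): row 4 has {1,3,4,5,7}; column 6 has {2,3,4,5,7} → 6.
Cell (r4,c7): row 4 has {1,3,4,5,6,7}; column 7 has {3,4,5,6,7} → 2.
Cell (r5,c3): row 5 has {2,3,4,7}; column 3 has {1,2,5,7} → 6.
Cell (r5,c7): row 5 has {2,3,4,6,7}; column 7 has {2,3,4,5,6,7} → 1.
Cell (r6,c3): row 6 has {2,3,7}; column 3 has {1,2,5,6,7} → 4.
Cell (r6,c4): row 6 has {2,3,4,7}; column 4 has {1,2,3,4,5} → 6.
Cell (r6,c6): row 6 has {2,3,4,6,7}; column 6 has {2,3,4,5,6,7} → 1.
Cell (r7,c2): row 7 has {2,3,4,5,6}; column 2 has {1,2,3,4} → 7.
Cell (r7,c5): row 7 has {2,3,4,5,6,7}; column 5 has {2,3,4,6,7} → 1.
Cell (r3,c2): row 3 has {1,2,4,5}; column 2 has {1,2,3,4,7} → 6.
Cell (r3,c3): row 3 has {1,2,4,5,6}; column 3 has {1,2,4,5,6,7} → 3.
Cell (r3,c4): row 3 has {1,2,3,4,5,6}; column 4 has {1,2,3,4,5,6} → 7.
Cell (r5,c5): row 5 has {1,2,3,4,6,7}; column 5 has {1,2,3,4,6,7} → 5.
Cell (r6,c2): row 6 has {1,2,3,4,6,7}; column 2 has {1,2,3,4,6,7} → 5.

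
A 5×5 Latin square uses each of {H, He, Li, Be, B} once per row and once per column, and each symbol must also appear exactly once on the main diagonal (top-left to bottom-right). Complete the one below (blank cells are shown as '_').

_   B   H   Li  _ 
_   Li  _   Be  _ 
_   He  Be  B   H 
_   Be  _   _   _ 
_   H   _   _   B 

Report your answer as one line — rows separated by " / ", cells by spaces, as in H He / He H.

He B H Li Be / H Li B Be He / Li He Be B H / B Be He H Li / Be H Li He B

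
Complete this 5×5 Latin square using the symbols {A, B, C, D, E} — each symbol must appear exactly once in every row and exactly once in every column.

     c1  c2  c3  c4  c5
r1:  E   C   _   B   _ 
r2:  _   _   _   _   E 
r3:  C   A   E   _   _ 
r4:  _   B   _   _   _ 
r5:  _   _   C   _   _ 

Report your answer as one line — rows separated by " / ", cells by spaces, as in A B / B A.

E C D B A / A D B C E / C A E D B / D B A E C / B E C A D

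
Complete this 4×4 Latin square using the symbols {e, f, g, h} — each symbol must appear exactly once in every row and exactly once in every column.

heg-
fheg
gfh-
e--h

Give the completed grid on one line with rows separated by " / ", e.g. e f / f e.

(r1,c4) = f
(r3,c4) = e
(r4,c2) = g
(r4,c3) = f

h e g f / f h e g / g f h e / e g f h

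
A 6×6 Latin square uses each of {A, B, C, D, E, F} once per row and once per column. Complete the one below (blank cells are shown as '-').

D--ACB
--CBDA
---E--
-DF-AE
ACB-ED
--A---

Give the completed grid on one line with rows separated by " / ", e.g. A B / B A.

D F E A C B / F E C B D A / C A D E B F / B D F C A E / A C B F E D / E B A D F C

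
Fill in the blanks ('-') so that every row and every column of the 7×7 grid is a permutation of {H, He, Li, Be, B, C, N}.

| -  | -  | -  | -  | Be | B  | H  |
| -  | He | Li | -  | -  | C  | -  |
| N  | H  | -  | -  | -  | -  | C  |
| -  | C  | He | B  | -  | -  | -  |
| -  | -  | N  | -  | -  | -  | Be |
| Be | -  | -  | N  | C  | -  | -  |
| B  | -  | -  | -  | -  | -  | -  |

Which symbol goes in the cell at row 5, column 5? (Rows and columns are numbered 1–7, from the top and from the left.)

Li

row 1 has {H,Be,B}; column 3 has {He,Li,N} — only C is left for (r1,c3).
row 2 has {He,Li,C}; column 1 has {Be,B,N} — only H is left for (r2,c1).
row 2 has {H,He,Li,C}; column 4 has {B,N} — only Be is left for (r2,c4).
row 4 has {He,B,C}; column 1 has {H,Be,B,N} — only Li is left for (r4,c1).
row 4 has {He,Li,B,C}; column 7 has {H,Be,C} — only N is left for (r4,c7).
row 1 has {H,Be,B,C}; column 1 has {H,Li,Be,B,N} — only He is left for (r1,c1).
row 1 has {H,He,Be,B,C}; column 4 has {Be,B,N} — only Li is left for (r1,c4).
row 2 has {H,He,Li,Be,C}; column 7 has {H,Be,C,N} — only B is left for (r2,c7).
row 3 has {H,C,N}; column 4 has {Li,Be,B,N} — only He is left for (r3,c4).
row 4 has {He,Li,B,C,N}; column 5 has {Be,C} — only H is left for (r4,c5).
row 4 has {H,He,Li,B,C,N}; column 6 has {B,C} — only Be is left for (r4,c6).
row 5 has {Be,N}; column 1 has {H,He,Li,Be,B,N} — only C is left for (r5,c1).
row 5 has {Be,C,N}; column 4 has {He,Li,Be,B,N} — only H is left for (r5,c4).
row 7 has {B}; column 4 has {H,He,Li,Be,B,N} — only C is left for (r7,c4).
row 1 has {H,He,Li,Be,B,C}; column 2 has {H,He,C} — only N is left for (r1,c2).
row 2 has {H,He,Li,Be,B,C}; column 5 has {H,Be,C} — only N is left for (r2,c5).
row 3 has {H,He,C,N}; column 6 has {Be,B,C} — only Li is left for (r3,c6).
row 5 has {H,Be,C,N}; column 6 has {Li,Be,B,C} — only He is left for (r5,c6).
row 6 has {Be,C,N}; column 6 has {He,Li,Be,B,C} — only H is left for (r6,c6).
row 7 has {B,C}; column 6 has {H,He,Li,Be,B,C} — only N is left for (r7,c6).
row 3 has {H,He,Li,C,N}; column 5 has {H,Be,C,N} — only B is left for (r3,c5).
row 5 has {H,He,Be,C,N}; column 5 has {H,Be,B,C,N} — only Li is left for (r5,c5).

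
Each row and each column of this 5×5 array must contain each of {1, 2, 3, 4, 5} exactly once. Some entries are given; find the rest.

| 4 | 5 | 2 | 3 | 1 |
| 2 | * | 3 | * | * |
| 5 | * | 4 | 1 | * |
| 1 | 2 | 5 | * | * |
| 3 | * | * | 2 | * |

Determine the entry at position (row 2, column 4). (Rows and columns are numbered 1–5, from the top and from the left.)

row 3 has {1,4,5}; column 2 has {2,5} — only 3 is left for (r3,c2).
row 3 has {1,3,4,5}; column 5 has {1} — only 2 is left for (r3,c5).
row 4 has {1,2,5}; column 4 has {1,2,3} — only 4 is left for (r4,c4).
row 4 has {1,2,4,5}; column 5 has {1,2} — only 3 is left for (r4,c5).
row 5 has {2,3}; column 3 has {2,3,4,5} — only 1 is left for (r5,c3).
row 2 has {2,3}; column 4 has {1,2,3,4} — only 5 is left for (r2,c4).

5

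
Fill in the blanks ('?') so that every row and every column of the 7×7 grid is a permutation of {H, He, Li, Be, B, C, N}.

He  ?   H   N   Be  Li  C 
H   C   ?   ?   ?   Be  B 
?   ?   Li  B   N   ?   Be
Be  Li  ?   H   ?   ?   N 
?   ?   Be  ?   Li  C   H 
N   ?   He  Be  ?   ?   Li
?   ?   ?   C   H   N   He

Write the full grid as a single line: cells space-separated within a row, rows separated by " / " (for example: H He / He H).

He B H N Be Li C / H C N Li He Be B / C He Li B N H Be / Be Li C H B He N / B N Be He Li C H / N H He Be C B Li / Li Be B C H N He

At row 1, column 2: row 1 has {H,He,Li,Be,C,N}; column 2 has {Li,C}; that leaves B.
At row 2, column 3: row 2 has {H,Be,B,C}; column 3 has {H,He,Li,Be}; that leaves N.
At row 2, column 5: row 2 has {H,Be,B,C,N}; column 5 has {H,Li,Be,N}; that leaves He.
At row 3, column 1: row 3 has {Li,Be,B,N}; column 1 has {H,He,Be,N}; that leaves C.
At row 5, column 1: row 5 has {H,Li,Be,C}; column 1 has {H,He,Be,C,N}; that leaves B.
At row 5, column 4: row 5 has {H,Li,Be,B,C}; column 4 has {H,Be,B,C,N}; that leaves He.
At row 6, column 2: row 6 has {He,Li,Be,N}; column 2 has {Li,B,C}; that leaves H.
At row 6, column 6: row 6 has {H,He,Li,Be,N}; column 6 has {Li,Be,C,N}; that leaves B.
At row 7, column 1: row 7 has {H,He,C,N}; column 1 has {H,He,Be,B,C,N}; that leaves Li.
At row 7, column 2: row 7 has {H,He,Li,C,N}; column 2 has {H,Li,B,C}; that leaves Be.
At row 7, column 3: row 7 has {H,He,Li,Be,C,N}; column 3 has {H,He,Li,Be,N}; that leaves B.
At row 2, column 4: row 2 has {H,He,Be,B,C,N}; column 4 has {H,He,Be,B,C,N}; that leaves Li.
At row 3, column 2: row 3 has {Li,Be,B,C,N}; column 2 has {H,Li,Be,B,C}; that leaves He.
At row 3, column 6: row 3 has {He,Li,Be,B,C,N}; column 6 has {Li,Be,B,C,N}; that leaves H.
At row 4, column 3: row 4 has {H,Li,Be,N}; column 3 has {H,He,Li,Be,B,N}; that leaves C.
At row 4, column 5: row 4 has {H,Li,Be,C,N}; column 5 has {H,He,Li,Be,N}; that leaves B.
At row 4, column 6: row 4 has {H,Li,Be,B,C,N}; column 6 has {H,Li,Be,B,C,N}; that leaves He.
At row 5, column 2: row 5 has {H,He,Li,Be,B,C}; column 2 has {H,He,Li,Be,B,C}; that leaves N.
At row 6, column 5: row 6 has {H,He,Li,Be,B,N}; column 5 has {H,He,Li,Be,B,N}; that leaves C.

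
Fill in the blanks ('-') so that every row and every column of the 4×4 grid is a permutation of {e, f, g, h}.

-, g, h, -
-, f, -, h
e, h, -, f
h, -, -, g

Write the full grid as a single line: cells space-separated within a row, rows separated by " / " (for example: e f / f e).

f g h e / g f e h / e h g f / h e f g

(r1,c1) = f
(r1,c4) = e
(r2,c1) = g
(r2,c3) = e
(r3,c3) = g
(r4,c2) = e
(r4,c3) = f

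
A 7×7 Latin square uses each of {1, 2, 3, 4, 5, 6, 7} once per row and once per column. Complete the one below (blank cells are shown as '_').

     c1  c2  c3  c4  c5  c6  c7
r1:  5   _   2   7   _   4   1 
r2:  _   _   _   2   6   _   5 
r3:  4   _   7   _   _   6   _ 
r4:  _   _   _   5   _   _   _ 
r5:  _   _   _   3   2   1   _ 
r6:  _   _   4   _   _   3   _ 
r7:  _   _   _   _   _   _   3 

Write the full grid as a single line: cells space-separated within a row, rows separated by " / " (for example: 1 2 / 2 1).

5 6 2 7 3 4 1 / 3 4 1 2 6 7 5 / 4 3 7 1 5 6 2 / 7 1 3 5 4 2 6 / 6 7 5 3 2 1 4 / 2 5 4 6 1 3 7 / 1 2 6 4 7 5 3

(r1,c5) = 3
(r2,c6) = 7
(r3,c4) = 1
(r3,c5) = 5
(r3,c7) = 2
(r4,c6) = 2
(r6,c4) = 6
(r6,c7) = 7
(r7,c4) = 4
(r7,c6) = 5
(r1,c2) = 6
(r3,c2) = 3
(r6,c5) = 1
(r7,c5) = 7
(r4,c5) = 4
(r4,c7) = 6
(r5,c7) = 4
(r6,c1) = 2
(r6,c2) = 5
(r5,c2) = 7
(r4,c2) = 1
(r4,c3) = 3
(r5,c1) = 6
(r5,c3) = 5
(r7,c1) = 1
(r7,c2) = 2
(r7,c3) = 6
(r2,c1) = 3
(r2,c2) = 4
(r2,c3) = 1
(r4,c1) = 7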